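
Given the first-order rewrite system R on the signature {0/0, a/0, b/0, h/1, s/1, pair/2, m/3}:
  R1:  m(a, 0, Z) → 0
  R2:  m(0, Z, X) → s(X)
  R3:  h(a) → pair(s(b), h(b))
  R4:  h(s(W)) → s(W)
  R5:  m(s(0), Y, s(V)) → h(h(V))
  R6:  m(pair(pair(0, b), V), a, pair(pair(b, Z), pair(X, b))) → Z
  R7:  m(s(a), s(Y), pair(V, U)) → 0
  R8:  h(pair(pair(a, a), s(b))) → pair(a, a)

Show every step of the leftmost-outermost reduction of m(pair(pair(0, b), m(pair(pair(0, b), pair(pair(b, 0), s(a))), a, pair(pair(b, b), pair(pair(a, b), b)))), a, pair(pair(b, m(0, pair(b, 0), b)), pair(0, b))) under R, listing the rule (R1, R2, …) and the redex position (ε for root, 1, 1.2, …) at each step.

1. m(pair(pair(0, b), m(pair(pair(0, b), pair(pair(b, 0), s(a))), a, pair(pair(b, b), pair(pair(a, b), b)))), a, pair(pair(b, m(0, pair(b, 0), b)), pair(0, b)))  →  m(0, pair(b, 0), b)   [R6 at ε]
2. m(0, pair(b, 0), b)  →  s(b)   [R2 at ε]

s(b)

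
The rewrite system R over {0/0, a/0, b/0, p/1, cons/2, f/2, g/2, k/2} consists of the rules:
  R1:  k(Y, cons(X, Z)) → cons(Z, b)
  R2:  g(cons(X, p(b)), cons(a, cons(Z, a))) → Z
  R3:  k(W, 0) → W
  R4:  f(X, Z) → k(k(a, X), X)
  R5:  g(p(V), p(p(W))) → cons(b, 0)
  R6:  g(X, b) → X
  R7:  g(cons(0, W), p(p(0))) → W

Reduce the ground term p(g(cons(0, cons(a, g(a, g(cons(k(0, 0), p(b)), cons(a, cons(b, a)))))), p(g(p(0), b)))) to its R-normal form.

1. p(g(cons(0, cons(a, g(a, g(cons(k(0, 0), p(b)), cons(a, cons(b, a)))))), p(g(p(0), b))))  →  p(g(cons(0, cons(a, g(a, b))), p(g(p(0), b))))   [R2 at 1.1.2.2.2]
2. p(g(cons(0, cons(a, g(a, b))), p(g(p(0), b))))  →  p(g(cons(0, cons(a, a)), p(g(p(0), b))))   [R6 at 1.1.2.2]
3. p(g(cons(0, cons(a, a)), p(g(p(0), b))))  →  p(g(cons(0, cons(a, a)), p(p(0))))   [R6 at 1.2.1]
4. p(g(cons(0, cons(a, a)), p(p(0))))  →  p(cons(a, a))   [R7 at 1]

p(cons(a, a))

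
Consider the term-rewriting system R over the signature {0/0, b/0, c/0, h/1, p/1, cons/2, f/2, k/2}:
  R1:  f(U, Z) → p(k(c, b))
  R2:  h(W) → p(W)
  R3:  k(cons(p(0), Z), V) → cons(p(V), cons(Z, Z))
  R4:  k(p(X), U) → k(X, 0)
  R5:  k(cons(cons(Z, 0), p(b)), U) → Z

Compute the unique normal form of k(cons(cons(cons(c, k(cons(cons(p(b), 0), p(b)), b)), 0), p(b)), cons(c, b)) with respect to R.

cons(c, p(b))

1. k(cons(cons(cons(c, k(cons(cons(p(b), 0), p(b)), b)), 0), p(b)), cons(c, b))  →  cons(c, k(cons(cons(p(b), 0), p(b)), b))   [R5 at ε]
2. cons(c, k(cons(cons(p(b), 0), p(b)), b))  →  cons(c, p(b))   [R5 at 2]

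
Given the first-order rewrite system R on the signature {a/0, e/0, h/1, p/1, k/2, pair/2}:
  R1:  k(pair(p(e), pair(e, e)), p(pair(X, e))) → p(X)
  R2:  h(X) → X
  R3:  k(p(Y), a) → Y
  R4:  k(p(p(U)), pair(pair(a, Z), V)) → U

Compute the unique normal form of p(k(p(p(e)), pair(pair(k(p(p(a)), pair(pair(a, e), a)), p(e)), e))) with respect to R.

1. p(k(p(p(e)), pair(pair(k(p(p(a)), pair(pair(a, e), a)), p(e)), e)))  →  p(k(p(p(e)), pair(pair(a, p(e)), e)))   [R4 at 1.2.1.1]
2. p(k(p(p(e)), pair(pair(a, p(e)), e)))  →  p(e)   [R4 at 1]

p(e)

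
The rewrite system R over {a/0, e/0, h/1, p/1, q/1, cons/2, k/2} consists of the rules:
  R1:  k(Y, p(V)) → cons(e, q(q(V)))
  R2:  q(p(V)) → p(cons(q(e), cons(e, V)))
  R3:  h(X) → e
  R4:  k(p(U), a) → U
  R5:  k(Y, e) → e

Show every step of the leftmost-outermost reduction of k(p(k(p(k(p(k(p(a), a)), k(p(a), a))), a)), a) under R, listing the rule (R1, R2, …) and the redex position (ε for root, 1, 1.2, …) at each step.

1. k(p(k(p(k(p(k(p(a), a)), k(p(a), a))), a)), a)  →  k(p(k(p(k(p(a), a)), k(p(a), a))), a)   [R4 at ε]
2. k(p(k(p(k(p(a), a)), k(p(a), a))), a)  →  k(p(k(p(a), a)), k(p(a), a))   [R4 at ε]
3. k(p(k(p(a), a)), k(p(a), a))  →  k(p(a), k(p(a), a))   [R4 at 1.1]
4. k(p(a), k(p(a), a))  →  k(p(a), a)   [R4 at 2]
5. k(p(a), a)  →  a   [R4 at ε]

a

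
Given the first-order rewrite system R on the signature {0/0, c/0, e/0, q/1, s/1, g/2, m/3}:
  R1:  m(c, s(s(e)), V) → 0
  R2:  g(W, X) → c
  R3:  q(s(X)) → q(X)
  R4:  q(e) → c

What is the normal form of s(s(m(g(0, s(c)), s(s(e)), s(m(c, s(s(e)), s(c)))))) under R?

s(s(0))

1. s(s(m(g(0, s(c)), s(s(e)), s(m(c, s(s(e)), s(c))))))  →  s(s(m(c, s(s(e)), s(m(c, s(s(e)), s(c))))))   [R2 at 1.1.1]
2. s(s(m(c, s(s(e)), s(m(c, s(s(e)), s(c))))))  →  s(s(0))   [R1 at 1.1]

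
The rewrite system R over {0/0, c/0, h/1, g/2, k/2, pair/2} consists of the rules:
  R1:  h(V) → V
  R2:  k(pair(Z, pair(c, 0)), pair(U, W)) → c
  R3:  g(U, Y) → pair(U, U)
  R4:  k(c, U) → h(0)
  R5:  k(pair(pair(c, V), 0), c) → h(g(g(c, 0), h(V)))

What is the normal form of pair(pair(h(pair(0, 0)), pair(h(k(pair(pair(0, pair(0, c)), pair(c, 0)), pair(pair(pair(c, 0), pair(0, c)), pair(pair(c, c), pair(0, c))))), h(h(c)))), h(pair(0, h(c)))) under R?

1. pair(pair(h(pair(0, 0)), pair(h(k(pair(pair(0, pair(0, c)), pair(c, 0)), pair(pair(pair(c, 0), pair(0, c)), pair(pair(c, c), pair(0, c))))), h(h(c)))), h(pair(0, h(c))))  →  pair(pair(pair(0, 0), pair(h(k(pair(pair(0, pair(0, c)), pair(c, 0)), pair(pair(pair(c, 0), pair(0, c)), pair(pair(c, c), pair(0, c))))), h(h(c)))), h(pair(0, h(c))))   [R1 at 1.1]
2. pair(pair(pair(0, 0), pair(h(k(pair(pair(0, pair(0, c)), pair(c, 0)), pair(pair(pair(c, 0), pair(0, c)), pair(pair(c, c), pair(0, c))))), h(h(c)))), h(pair(0, h(c))))  →  pair(pair(pair(0, 0), pair(k(pair(pair(0, pair(0, c)), pair(c, 0)), pair(pair(pair(c, 0), pair(0, c)), pair(pair(c, c), pair(0, c)))), h(h(c)))), h(pair(0, h(c))))   [R1 at 1.2.1]
3. pair(pair(pair(0, 0), pair(k(pair(pair(0, pair(0, c)), pair(c, 0)), pair(pair(pair(c, 0), pair(0, c)), pair(pair(c, c), pair(0, c)))), h(h(c)))), h(pair(0, h(c))))  →  pair(pair(pair(0, 0), pair(c, h(h(c)))), h(pair(0, h(c))))   [R2 at 1.2.1]
4. pair(pair(pair(0, 0), pair(c, h(h(c)))), h(pair(0, h(c))))  →  pair(pair(pair(0, 0), pair(c, h(c))), h(pair(0, h(c))))   [R1 at 1.2.2]
5. pair(pair(pair(0, 0), pair(c, h(c))), h(pair(0, h(c))))  →  pair(pair(pair(0, 0), pair(c, c)), h(pair(0, h(c))))   [R1 at 1.2.2]
6. pair(pair(pair(0, 0), pair(c, c)), h(pair(0, h(c))))  →  pair(pair(pair(0, 0), pair(c, c)), pair(0, h(c)))   [R1 at 2]
7. pair(pair(pair(0, 0), pair(c, c)), pair(0, h(c)))  →  pair(pair(pair(0, 0), pair(c, c)), pair(0, c))   [R1 at 2.2]

pair(pair(pair(0, 0), pair(c, c)), pair(0, c))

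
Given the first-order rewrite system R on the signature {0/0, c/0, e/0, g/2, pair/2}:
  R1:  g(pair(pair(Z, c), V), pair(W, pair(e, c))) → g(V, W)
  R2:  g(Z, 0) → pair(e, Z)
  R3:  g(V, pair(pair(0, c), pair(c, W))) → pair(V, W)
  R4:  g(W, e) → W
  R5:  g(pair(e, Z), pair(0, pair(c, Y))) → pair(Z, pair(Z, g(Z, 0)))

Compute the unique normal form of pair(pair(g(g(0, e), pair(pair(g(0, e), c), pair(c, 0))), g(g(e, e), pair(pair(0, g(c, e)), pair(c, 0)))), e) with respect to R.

1. pair(pair(g(g(0, e), pair(pair(g(0, e), c), pair(c, 0))), g(g(e, e), pair(pair(0, g(c, e)), pair(c, 0)))), e)  →  pair(pair(g(0, pair(pair(g(0, e), c), pair(c, 0))), g(g(e, e), pair(pair(0, g(c, e)), pair(c, 0)))), e)   [R4 at 1.1.1]
2. pair(pair(g(0, pair(pair(g(0, e), c), pair(c, 0))), g(g(e, e), pair(pair(0, g(c, e)), pair(c, 0)))), e)  →  pair(pair(g(0, pair(pair(0, c), pair(c, 0))), g(g(e, e), pair(pair(0, g(c, e)), pair(c, 0)))), e)   [R4 at 1.1.2.1.1]
3. pair(pair(g(0, pair(pair(0, c), pair(c, 0))), g(g(e, e), pair(pair(0, g(c, e)), pair(c, 0)))), e)  →  pair(pair(pair(0, 0), g(g(e, e), pair(pair(0, g(c, e)), pair(c, 0)))), e)   [R3 at 1.1]
4. pair(pair(pair(0, 0), g(g(e, e), pair(pair(0, g(c, e)), pair(c, 0)))), e)  →  pair(pair(pair(0, 0), g(e, pair(pair(0, g(c, e)), pair(c, 0)))), e)   [R4 at 1.2.1]
5. pair(pair(pair(0, 0), g(e, pair(pair(0, g(c, e)), pair(c, 0)))), e)  →  pair(pair(pair(0, 0), g(e, pair(pair(0, c), pair(c, 0)))), e)   [R4 at 1.2.2.1.2]
6. pair(pair(pair(0, 0), g(e, pair(pair(0, c), pair(c, 0)))), e)  →  pair(pair(pair(0, 0), pair(e, 0)), e)   [R3 at 1.2]

pair(pair(pair(0, 0), pair(e, 0)), e)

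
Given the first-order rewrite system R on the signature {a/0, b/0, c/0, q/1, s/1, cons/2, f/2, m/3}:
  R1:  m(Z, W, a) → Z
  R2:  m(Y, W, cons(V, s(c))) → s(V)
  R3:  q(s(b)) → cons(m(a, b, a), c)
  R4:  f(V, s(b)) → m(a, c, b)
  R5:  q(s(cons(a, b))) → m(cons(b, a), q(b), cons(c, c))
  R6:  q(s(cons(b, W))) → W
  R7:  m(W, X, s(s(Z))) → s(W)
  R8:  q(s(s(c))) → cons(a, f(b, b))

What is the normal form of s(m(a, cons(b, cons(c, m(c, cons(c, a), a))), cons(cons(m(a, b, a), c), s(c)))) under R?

s(s(cons(a, c)))

1. s(m(a, cons(b, cons(c, m(c, cons(c, a), a))), cons(cons(m(a, b, a), c), s(c))))  →  s(s(cons(m(a, b, a), c)))   [R2 at 1]
2. s(s(cons(m(a, b, a), c)))  →  s(s(cons(a, c)))   [R1 at 1.1.1]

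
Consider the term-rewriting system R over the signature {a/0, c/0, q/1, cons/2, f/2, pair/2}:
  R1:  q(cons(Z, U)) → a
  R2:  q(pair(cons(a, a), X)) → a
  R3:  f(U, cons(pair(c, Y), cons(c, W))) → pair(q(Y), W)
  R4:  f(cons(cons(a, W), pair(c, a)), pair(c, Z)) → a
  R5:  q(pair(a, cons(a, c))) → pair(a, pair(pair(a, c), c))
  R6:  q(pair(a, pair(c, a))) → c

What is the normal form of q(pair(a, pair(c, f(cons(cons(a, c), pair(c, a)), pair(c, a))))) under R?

1. q(pair(a, pair(c, f(cons(cons(a, c), pair(c, a)), pair(c, a)))))  →  q(pair(a, pair(c, a)))   [R4 at 1.2.2]
2. q(pair(a, pair(c, a)))  →  c   [R6 at ε]

c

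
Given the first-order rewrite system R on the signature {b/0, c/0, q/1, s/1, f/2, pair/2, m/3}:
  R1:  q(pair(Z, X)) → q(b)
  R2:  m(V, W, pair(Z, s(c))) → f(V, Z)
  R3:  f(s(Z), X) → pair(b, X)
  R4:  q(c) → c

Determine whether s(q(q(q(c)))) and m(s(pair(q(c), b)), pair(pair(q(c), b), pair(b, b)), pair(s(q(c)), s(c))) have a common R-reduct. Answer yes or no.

Reduce t₁ = s(q(q(q(c)))):
1. s(q(q(q(c))))  →  s(q(q(c)))   [R4 at 1.1.1]
2. s(q(q(c)))  →  s(q(c))   [R4 at 1.1]
3. s(q(c))  →  s(c)   [R4 at 1]

Reduce t₂ = m(s(pair(q(c), b)), pair(pair(q(c), b), pair(b, b)), pair(s(q(c)), s(c))):
1. m(s(pair(q(c), b)), pair(pair(q(c), b), pair(b, b)), pair(s(q(c)), s(c)))  →  f(s(pair(q(c), b)), s(q(c)))   [R2 at ε]
2. f(s(pair(q(c), b)), s(q(c)))  →  pair(b, s(q(c)))   [R3 at ε]
3. pair(b, s(q(c)))  →  pair(b, s(c))   [R4 at 2.1]

no — NF(t₁) = s(c), NF(t₂) = pair(b, s(c))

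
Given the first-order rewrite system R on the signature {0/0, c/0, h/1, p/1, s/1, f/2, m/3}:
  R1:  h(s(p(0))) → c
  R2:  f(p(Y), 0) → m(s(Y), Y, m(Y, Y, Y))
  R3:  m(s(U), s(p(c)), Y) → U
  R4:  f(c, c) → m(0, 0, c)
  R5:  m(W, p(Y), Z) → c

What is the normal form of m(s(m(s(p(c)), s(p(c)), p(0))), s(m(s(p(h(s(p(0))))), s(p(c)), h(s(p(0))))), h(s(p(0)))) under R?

1. m(s(m(s(p(c)), s(p(c)), p(0))), s(m(s(p(h(s(p(0))))), s(p(c)), h(s(p(0))))), h(s(p(0))))  →  m(s(p(c)), s(m(s(p(h(s(p(0))))), s(p(c)), h(s(p(0))))), h(s(p(0))))   [R3 at 1.1]
2. m(s(p(c)), s(m(s(p(h(s(p(0))))), s(p(c)), h(s(p(0))))), h(s(p(0))))  →  m(s(p(c)), s(p(h(s(p(0))))), h(s(p(0))))   [R3 at 2.1]
3. m(s(p(c)), s(p(h(s(p(0))))), h(s(p(0))))  →  m(s(p(c)), s(p(c)), h(s(p(0))))   [R1 at 2.1.1]
4. m(s(p(c)), s(p(c)), h(s(p(0))))  →  p(c)   [R3 at ε]

p(c)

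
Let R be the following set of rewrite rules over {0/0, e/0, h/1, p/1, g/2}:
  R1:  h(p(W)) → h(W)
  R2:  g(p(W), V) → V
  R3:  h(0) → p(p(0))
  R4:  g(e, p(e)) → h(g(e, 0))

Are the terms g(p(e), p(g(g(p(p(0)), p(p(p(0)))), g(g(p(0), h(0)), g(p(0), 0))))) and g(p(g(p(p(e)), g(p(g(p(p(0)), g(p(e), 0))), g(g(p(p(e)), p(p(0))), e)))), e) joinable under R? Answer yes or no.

no — NF(t₁) = p(0), NF(t₂) = e

Reduce t₁ = g(p(e), p(g(g(p(p(0)), p(p(p(0)))), g(g(p(0), h(0)), g(p(0), 0))))):
1. g(p(e), p(g(g(p(p(0)), p(p(p(0)))), g(g(p(0), h(0)), g(p(0), 0)))))  →  p(g(g(p(p(0)), p(p(p(0)))), g(g(p(0), h(0)), g(p(0), 0))))   [R2 at ε]
2. p(g(g(p(p(0)), p(p(p(0)))), g(g(p(0), h(0)), g(p(0), 0))))  →  p(g(p(p(p(0))), g(g(p(0), h(0)), g(p(0), 0))))   [R2 at 1.1]
3. p(g(p(p(p(0))), g(g(p(0), h(0)), g(p(0), 0))))  →  p(g(g(p(0), h(0)), g(p(0), 0)))   [R2 at 1]
4. p(g(g(p(0), h(0)), g(p(0), 0)))  →  p(g(h(0), g(p(0), 0)))   [R2 at 1.1]
5. p(g(h(0), g(p(0), 0)))  →  p(g(p(p(0)), g(p(0), 0)))   [R3 at 1.1]
6. p(g(p(p(0)), g(p(0), 0)))  →  p(g(p(0), 0))   [R2 at 1]
7. p(g(p(0), 0))  →  p(0)   [R2 at 1]

Reduce t₂ = g(p(g(p(p(e)), g(p(g(p(p(0)), g(p(e), 0))), g(g(p(p(e)), p(p(0))), e)))), e):
1. g(p(g(p(p(e)), g(p(g(p(p(0)), g(p(e), 0))), g(g(p(p(e)), p(p(0))), e)))), e)  →  e   [R2 at ε]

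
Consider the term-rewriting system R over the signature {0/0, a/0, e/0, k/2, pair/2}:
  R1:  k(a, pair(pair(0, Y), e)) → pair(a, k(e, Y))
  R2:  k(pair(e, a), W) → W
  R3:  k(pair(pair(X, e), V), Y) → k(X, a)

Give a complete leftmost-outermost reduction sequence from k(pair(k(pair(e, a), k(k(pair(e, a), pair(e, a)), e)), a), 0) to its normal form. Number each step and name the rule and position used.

0

1. k(pair(k(pair(e, a), k(k(pair(e, a), pair(e, a)), e)), a), 0)  →  k(pair(k(k(pair(e, a), pair(e, a)), e), a), 0)   [R2 at 1.1]
2. k(pair(k(k(pair(e, a), pair(e, a)), e), a), 0)  →  k(pair(k(pair(e, a), e), a), 0)   [R2 at 1.1.1]
3. k(pair(k(pair(e, a), e), a), 0)  →  k(pair(e, a), 0)   [R2 at 1.1]
4. k(pair(e, a), 0)  →  0   [R2 at ε]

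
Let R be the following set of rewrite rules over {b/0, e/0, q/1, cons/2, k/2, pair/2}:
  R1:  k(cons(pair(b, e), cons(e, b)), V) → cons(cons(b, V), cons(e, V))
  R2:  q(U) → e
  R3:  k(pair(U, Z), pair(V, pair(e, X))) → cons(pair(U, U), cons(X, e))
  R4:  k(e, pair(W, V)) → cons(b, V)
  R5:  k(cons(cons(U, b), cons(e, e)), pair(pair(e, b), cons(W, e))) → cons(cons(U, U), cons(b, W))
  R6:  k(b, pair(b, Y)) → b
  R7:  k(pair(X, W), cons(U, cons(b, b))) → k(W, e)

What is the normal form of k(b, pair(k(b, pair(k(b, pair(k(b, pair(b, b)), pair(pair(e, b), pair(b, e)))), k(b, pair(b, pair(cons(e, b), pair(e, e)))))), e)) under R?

b

1. k(b, pair(k(b, pair(k(b, pair(k(b, pair(b, b)), pair(pair(e, b), pair(b, e)))), k(b, pair(b, pair(cons(e, b), pair(e, e)))))), e))  →  k(b, pair(k(b, pair(k(b, pair(b, pair(pair(e, b), pair(b, e)))), k(b, pair(b, pair(cons(e, b), pair(e, e)))))), e))   [R6 at 2.1.2.1.2.1]
2. k(b, pair(k(b, pair(k(b, pair(b, pair(pair(e, b), pair(b, e)))), k(b, pair(b, pair(cons(e, b), pair(e, e)))))), e))  →  k(b, pair(k(b, pair(b, k(b, pair(b, pair(cons(e, b), pair(e, e)))))), e))   [R6 at 2.1.2.1]
3. k(b, pair(k(b, pair(b, k(b, pair(b, pair(cons(e, b), pair(e, e)))))), e))  →  k(b, pair(b, e))   [R6 at 2.1]
4. k(b, pair(b, e))  →  b   [R6 at ε]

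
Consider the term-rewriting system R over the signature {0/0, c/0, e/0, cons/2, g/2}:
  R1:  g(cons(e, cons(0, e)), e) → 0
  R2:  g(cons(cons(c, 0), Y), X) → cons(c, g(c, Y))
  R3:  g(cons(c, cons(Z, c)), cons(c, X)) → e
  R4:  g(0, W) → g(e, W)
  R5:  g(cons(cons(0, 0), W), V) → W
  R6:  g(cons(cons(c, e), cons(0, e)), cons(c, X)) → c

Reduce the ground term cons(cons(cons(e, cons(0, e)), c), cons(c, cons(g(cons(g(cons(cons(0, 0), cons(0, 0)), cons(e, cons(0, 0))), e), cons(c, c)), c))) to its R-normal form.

1. cons(cons(cons(e, cons(0, e)), c), cons(c, cons(g(cons(g(cons(cons(0, 0), cons(0, 0)), cons(e, cons(0, 0))), e), cons(c, c)), c)))  →  cons(cons(cons(e, cons(0, e)), c), cons(c, cons(g(cons(cons(0, 0), e), cons(c, c)), c)))   [R5 at 2.2.1.1.1]
2. cons(cons(cons(e, cons(0, e)), c), cons(c, cons(g(cons(cons(0, 0), e), cons(c, c)), c)))  →  cons(cons(cons(e, cons(0, e)), c), cons(c, cons(e, c)))   [R5 at 2.2.1]

cons(cons(cons(e, cons(0, e)), c), cons(c, cons(e, c)))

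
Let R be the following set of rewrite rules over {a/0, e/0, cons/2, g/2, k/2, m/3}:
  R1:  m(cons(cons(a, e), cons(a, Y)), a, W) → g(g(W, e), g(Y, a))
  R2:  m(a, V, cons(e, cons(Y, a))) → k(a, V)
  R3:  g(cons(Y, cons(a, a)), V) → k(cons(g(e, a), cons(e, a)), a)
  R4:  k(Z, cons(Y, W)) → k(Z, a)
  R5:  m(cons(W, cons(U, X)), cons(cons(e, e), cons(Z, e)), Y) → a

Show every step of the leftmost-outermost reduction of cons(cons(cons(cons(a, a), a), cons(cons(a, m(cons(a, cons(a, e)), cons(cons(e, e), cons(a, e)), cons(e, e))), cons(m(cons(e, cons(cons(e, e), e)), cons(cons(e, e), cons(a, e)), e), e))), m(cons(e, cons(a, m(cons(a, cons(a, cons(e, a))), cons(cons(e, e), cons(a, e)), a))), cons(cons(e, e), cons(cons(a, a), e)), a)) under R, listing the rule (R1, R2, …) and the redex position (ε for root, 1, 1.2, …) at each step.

1. cons(cons(cons(cons(a, a), a), cons(cons(a, m(cons(a, cons(a, e)), cons(cons(e, e), cons(a, e)), cons(e, e))), cons(m(cons(e, cons(cons(e, e), e)), cons(cons(e, e), cons(a, e)), e), e))), m(cons(e, cons(a, m(cons(a, cons(a, cons(e, a))), cons(cons(e, e), cons(a, e)), a))), cons(cons(e, e), cons(cons(a, a), e)), a))  →  cons(cons(cons(cons(a, a), a), cons(cons(a, a), cons(m(cons(e, cons(cons(e, e), e)), cons(cons(e, e), cons(a, e)), e), e))), m(cons(e, cons(a, m(cons(a, cons(a, cons(e, a))), cons(cons(e, e), cons(a, e)), a))), cons(cons(e, e), cons(cons(a, a), e)), a))   [R5 at 1.2.1.2]
2. cons(cons(cons(cons(a, a), a), cons(cons(a, a), cons(m(cons(e, cons(cons(e, e), e)), cons(cons(e, e), cons(a, e)), e), e))), m(cons(e, cons(a, m(cons(a, cons(a, cons(e, a))), cons(cons(e, e), cons(a, e)), a))), cons(cons(e, e), cons(cons(a, a), e)), a))  →  cons(cons(cons(cons(a, a), a), cons(cons(a, a), cons(a, e))), m(cons(e, cons(a, m(cons(a, cons(a, cons(e, a))), cons(cons(e, e), cons(a, e)), a))), cons(cons(e, e), cons(cons(a, a), e)), a))   [R5 at 1.2.2.1]
3. cons(cons(cons(cons(a, a), a), cons(cons(a, a), cons(a, e))), m(cons(e, cons(a, m(cons(a, cons(a, cons(e, a))), cons(cons(e, e), cons(a, e)), a))), cons(cons(e, e), cons(cons(a, a), e)), a))  →  cons(cons(cons(cons(a, a), a), cons(cons(a, a), cons(a, e))), a)   [R5 at 2]

cons(cons(cons(cons(a, a), a), cons(cons(a, a), cons(a, e))), a)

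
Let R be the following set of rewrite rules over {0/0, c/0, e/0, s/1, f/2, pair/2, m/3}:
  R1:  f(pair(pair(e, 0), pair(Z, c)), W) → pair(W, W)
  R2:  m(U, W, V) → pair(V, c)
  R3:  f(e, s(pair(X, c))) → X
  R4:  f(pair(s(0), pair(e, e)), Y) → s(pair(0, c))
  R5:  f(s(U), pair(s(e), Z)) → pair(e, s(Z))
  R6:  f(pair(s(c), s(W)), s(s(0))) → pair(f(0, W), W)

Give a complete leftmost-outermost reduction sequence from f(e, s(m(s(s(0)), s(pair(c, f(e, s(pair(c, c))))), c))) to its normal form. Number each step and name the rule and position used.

1. f(e, s(m(s(s(0)), s(pair(c, f(e, s(pair(c, c))))), c)))  →  f(e, s(pair(c, c)))   [R2 at 2.1]
2. f(e, s(pair(c, c)))  →  c   [R3 at ε]

c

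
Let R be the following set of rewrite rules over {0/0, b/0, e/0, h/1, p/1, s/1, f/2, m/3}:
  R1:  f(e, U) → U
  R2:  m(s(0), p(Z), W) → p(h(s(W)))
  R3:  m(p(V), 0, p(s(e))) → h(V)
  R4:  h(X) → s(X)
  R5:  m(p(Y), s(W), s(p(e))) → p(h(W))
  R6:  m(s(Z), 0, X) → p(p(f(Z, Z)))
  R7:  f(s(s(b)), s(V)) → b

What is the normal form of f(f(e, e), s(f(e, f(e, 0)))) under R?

s(0)

1. f(f(e, e), s(f(e, f(e, 0))))  →  f(e, s(f(e, f(e, 0))))   [R1 at 1]
2. f(e, s(f(e, f(e, 0))))  →  s(f(e, f(e, 0)))   [R1 at ε]
3. s(f(e, f(e, 0)))  →  s(f(e, 0))   [R1 at 1]
4. s(f(e, 0))  →  s(0)   [R1 at 1]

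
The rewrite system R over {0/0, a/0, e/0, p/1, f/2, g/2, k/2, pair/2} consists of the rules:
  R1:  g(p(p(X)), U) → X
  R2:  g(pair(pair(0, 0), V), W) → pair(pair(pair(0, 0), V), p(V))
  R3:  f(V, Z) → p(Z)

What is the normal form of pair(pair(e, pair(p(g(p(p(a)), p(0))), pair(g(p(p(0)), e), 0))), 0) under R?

pair(pair(e, pair(p(a), pair(0, 0))), 0)

1. pair(pair(e, pair(p(g(p(p(a)), p(0))), pair(g(p(p(0)), e), 0))), 0)  →  pair(pair(e, pair(p(a), pair(g(p(p(0)), e), 0))), 0)   [R1 at 1.2.1.1]
2. pair(pair(e, pair(p(a), pair(g(p(p(0)), e), 0))), 0)  →  pair(pair(e, pair(p(a), pair(0, 0))), 0)   [R1 at 1.2.2.1]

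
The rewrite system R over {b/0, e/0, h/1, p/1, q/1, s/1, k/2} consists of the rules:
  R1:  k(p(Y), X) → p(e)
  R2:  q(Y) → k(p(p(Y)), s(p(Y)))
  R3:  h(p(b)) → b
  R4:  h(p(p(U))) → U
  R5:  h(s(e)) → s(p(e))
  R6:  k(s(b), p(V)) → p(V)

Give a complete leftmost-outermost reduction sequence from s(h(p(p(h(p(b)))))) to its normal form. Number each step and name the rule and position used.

1. s(h(p(p(h(p(b))))))  →  s(h(p(b)))   [R4 at 1]
2. s(h(p(b)))  →  s(b)   [R3 at 1]

s(b)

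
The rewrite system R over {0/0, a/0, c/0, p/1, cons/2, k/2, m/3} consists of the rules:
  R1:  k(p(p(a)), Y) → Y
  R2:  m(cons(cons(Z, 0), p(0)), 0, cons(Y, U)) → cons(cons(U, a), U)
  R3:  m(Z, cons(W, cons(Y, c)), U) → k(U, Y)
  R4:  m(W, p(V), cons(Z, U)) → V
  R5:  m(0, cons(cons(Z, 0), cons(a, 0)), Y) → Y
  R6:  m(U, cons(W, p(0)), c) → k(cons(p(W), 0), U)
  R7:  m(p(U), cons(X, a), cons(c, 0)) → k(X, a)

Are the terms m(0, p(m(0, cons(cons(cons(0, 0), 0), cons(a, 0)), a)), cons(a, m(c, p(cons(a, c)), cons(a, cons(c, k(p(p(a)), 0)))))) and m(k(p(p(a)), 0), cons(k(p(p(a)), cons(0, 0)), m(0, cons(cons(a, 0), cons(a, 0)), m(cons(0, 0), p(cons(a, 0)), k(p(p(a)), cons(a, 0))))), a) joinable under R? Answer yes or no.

Reduce t₁ = m(0, p(m(0, cons(cons(cons(0, 0), 0), cons(a, 0)), a)), cons(a, m(c, p(cons(a, c)), cons(a, cons(c, k(p(p(a)), 0)))))):
1. m(0, p(m(0, cons(cons(cons(0, 0), 0), cons(a, 0)), a)), cons(a, m(c, p(cons(a, c)), cons(a, cons(c, k(p(p(a)), 0))))))  →  m(0, cons(cons(cons(0, 0), 0), cons(a, 0)), a)   [R4 at ε]
2. m(0, cons(cons(cons(0, 0), 0), cons(a, 0)), a)  →  a   [R5 at ε]

Reduce t₂ = m(k(p(p(a)), 0), cons(k(p(p(a)), cons(0, 0)), m(0, cons(cons(a, 0), cons(a, 0)), m(cons(0, 0), p(cons(a, 0)), k(p(p(a)), cons(a, 0))))), a):
1. m(k(p(p(a)), 0), cons(k(p(p(a)), cons(0, 0)), m(0, cons(cons(a, 0), cons(a, 0)), m(cons(0, 0), p(cons(a, 0)), k(p(p(a)), cons(a, 0))))), a)  →  m(0, cons(k(p(p(a)), cons(0, 0)), m(0, cons(cons(a, 0), cons(a, 0)), m(cons(0, 0), p(cons(a, 0)), k(p(p(a)), cons(a, 0))))), a)   [R1 at 1]
2. m(0, cons(k(p(p(a)), cons(0, 0)), m(0, cons(cons(a, 0), cons(a, 0)), m(cons(0, 0), p(cons(a, 0)), k(p(p(a)), cons(a, 0))))), a)  →  m(0, cons(cons(0, 0), m(0, cons(cons(a, 0), cons(a, 0)), m(cons(0, 0), p(cons(a, 0)), k(p(p(a)), cons(a, 0))))), a)   [R1 at 2.1]
3. m(0, cons(cons(0, 0), m(0, cons(cons(a, 0), cons(a, 0)), m(cons(0, 0), p(cons(a, 0)), k(p(p(a)), cons(a, 0))))), a)  →  m(0, cons(cons(0, 0), m(cons(0, 0), p(cons(a, 0)), k(p(p(a)), cons(a, 0)))), a)   [R5 at 2.2]
4. m(0, cons(cons(0, 0), m(cons(0, 0), p(cons(a, 0)), k(p(p(a)), cons(a, 0)))), a)  →  m(0, cons(cons(0, 0), m(cons(0, 0), p(cons(a, 0)), cons(a, 0))), a)   [R1 at 2.2.3]
5. m(0, cons(cons(0, 0), m(cons(0, 0), p(cons(a, 0)), cons(a, 0))), a)  →  m(0, cons(cons(0, 0), cons(a, 0)), a)   [R4 at 2.2]
6. m(0, cons(cons(0, 0), cons(a, 0)), a)  →  a   [R5 at ε]

yes — NF(t₁) = a, NF(t₂) = a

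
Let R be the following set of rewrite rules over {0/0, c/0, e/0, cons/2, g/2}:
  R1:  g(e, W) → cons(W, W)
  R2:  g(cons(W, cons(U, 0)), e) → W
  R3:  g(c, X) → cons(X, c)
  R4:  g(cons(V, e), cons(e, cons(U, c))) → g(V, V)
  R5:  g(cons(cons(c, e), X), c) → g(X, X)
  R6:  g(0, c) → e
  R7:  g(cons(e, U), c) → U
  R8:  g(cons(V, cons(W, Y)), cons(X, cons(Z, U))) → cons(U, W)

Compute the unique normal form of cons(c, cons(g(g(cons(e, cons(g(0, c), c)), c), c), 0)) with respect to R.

1. cons(c, cons(g(g(cons(e, cons(g(0, c), c)), c), c), 0))  →  cons(c, cons(g(cons(g(0, c), c), c), 0))   [R7 at 2.1.1]
2. cons(c, cons(g(cons(g(0, c), c), c), 0))  →  cons(c, cons(g(cons(e, c), c), 0))   [R6 at 2.1.1.1]
3. cons(c, cons(g(cons(e, c), c), 0))  →  cons(c, cons(c, 0))   [R7 at 2.1]

cons(c, cons(c, 0))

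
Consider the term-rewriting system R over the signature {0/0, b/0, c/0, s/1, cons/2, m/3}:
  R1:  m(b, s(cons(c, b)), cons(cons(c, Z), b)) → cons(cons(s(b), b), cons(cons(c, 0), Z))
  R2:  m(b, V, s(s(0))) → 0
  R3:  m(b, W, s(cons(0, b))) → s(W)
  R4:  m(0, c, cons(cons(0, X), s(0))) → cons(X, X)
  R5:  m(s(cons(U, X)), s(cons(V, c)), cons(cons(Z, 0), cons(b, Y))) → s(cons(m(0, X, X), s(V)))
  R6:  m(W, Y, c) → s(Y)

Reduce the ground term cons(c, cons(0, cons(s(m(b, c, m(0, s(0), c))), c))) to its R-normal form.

1. cons(c, cons(0, cons(s(m(b, c, m(0, s(0), c))), c)))  →  cons(c, cons(0, cons(s(m(b, c, s(s(0)))), c)))   [R6 at 2.2.1.1.3]
2. cons(c, cons(0, cons(s(m(b, c, s(s(0)))), c)))  →  cons(c, cons(0, cons(s(0), c)))   [R2 at 2.2.1.1]

cons(c, cons(0, cons(s(0), c)))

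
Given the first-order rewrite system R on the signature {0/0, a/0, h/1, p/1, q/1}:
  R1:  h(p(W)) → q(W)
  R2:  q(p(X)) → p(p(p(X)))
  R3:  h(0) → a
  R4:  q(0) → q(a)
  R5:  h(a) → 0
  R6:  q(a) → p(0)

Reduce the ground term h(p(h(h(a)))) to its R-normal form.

p(0)

1. h(p(h(h(a))))  →  q(h(h(a)))   [R1 at ε]
2. q(h(h(a)))  →  q(h(0))   [R5 at 1.1]
3. q(h(0))  →  q(a)   [R3 at 1]
4. q(a)  →  p(0)   [R6 at ε]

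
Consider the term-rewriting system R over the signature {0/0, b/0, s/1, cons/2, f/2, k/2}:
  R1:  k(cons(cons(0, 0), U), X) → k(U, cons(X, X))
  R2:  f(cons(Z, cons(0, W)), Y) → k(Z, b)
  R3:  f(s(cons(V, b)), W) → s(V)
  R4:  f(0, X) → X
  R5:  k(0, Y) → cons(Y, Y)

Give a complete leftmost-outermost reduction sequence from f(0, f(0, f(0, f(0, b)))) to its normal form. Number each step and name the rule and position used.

b

1. f(0, f(0, f(0, f(0, b))))  →  f(0, f(0, f(0, b)))   [R4 at ε]
2. f(0, f(0, f(0, b)))  →  f(0, f(0, b))   [R4 at ε]
3. f(0, f(0, b))  →  f(0, b)   [R4 at ε]
4. f(0, b)  →  b   [R4 at ε]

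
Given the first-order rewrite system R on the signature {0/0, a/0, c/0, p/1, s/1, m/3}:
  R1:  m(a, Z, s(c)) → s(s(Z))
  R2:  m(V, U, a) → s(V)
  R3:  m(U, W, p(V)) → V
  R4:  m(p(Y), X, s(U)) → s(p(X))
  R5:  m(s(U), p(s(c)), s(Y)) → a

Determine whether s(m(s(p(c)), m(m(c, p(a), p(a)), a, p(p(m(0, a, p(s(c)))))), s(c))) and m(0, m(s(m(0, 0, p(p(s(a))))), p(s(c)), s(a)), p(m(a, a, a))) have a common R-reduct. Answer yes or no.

Reduce t₁ = s(m(s(p(c)), m(m(c, p(a), p(a)), a, p(p(m(0, a, p(s(c)))))), s(c))):
1. s(m(s(p(c)), m(m(c, p(a), p(a)), a, p(p(m(0, a, p(s(c)))))), s(c)))  →  s(m(s(p(c)), p(m(0, a, p(s(c)))), s(c)))   [R3 at 1.2]
2. s(m(s(p(c)), p(m(0, a, p(s(c)))), s(c)))  →  s(m(s(p(c)), p(s(c)), s(c)))   [R3 at 1.2.1]
3. s(m(s(p(c)), p(s(c)), s(c)))  →  s(a)   [R5 at 1]

Reduce t₂ = m(0, m(s(m(0, 0, p(p(s(a))))), p(s(c)), s(a)), p(m(a, a, a))):
1. m(0, m(s(m(0, 0, p(p(s(a))))), p(s(c)), s(a)), p(m(a, a, a)))  →  m(a, a, a)   [R3 at ε]
2. m(a, a, a)  →  s(a)   [R2 at ε]

yes — NF(t₁) = s(a), NF(t₂) = s(a)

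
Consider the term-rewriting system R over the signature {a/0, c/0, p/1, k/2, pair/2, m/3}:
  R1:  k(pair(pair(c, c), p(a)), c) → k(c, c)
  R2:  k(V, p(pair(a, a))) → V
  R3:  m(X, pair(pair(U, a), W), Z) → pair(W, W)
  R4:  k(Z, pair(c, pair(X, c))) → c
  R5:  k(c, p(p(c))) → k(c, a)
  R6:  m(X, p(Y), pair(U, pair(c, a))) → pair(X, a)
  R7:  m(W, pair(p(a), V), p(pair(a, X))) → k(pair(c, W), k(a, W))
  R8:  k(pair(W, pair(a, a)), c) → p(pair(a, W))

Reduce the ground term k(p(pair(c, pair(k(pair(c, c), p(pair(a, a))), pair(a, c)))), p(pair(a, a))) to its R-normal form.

1. k(p(pair(c, pair(k(pair(c, c), p(pair(a, a))), pair(a, c)))), p(pair(a, a)))  →  p(pair(c, pair(k(pair(c, c), p(pair(a, a))), pair(a, c))))   [R2 at ε]
2. p(pair(c, pair(k(pair(c, c), p(pair(a, a))), pair(a, c))))  →  p(pair(c, pair(pair(c, c), pair(a, c))))   [R2 at 1.2.1]

p(pair(c, pair(pair(c, c), pair(a, c))))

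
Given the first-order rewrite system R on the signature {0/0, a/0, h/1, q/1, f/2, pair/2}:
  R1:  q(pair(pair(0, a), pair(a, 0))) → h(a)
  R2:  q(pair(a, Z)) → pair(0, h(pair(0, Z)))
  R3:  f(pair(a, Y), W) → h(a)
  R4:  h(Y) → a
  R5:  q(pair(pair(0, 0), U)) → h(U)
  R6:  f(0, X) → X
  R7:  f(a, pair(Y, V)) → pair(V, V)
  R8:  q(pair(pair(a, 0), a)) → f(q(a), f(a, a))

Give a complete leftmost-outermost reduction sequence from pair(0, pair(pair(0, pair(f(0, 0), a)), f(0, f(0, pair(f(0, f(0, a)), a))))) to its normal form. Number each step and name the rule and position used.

1. pair(0, pair(pair(0, pair(f(0, 0), a)), f(0, f(0, pair(f(0, f(0, a)), a)))))  →  pair(0, pair(pair(0, pair(0, a)), f(0, f(0, pair(f(0, f(0, a)), a)))))   [R6 at 2.1.2.1]
2. pair(0, pair(pair(0, pair(0, a)), f(0, f(0, pair(f(0, f(0, a)), a)))))  →  pair(0, pair(pair(0, pair(0, a)), f(0, pair(f(0, f(0, a)), a))))   [R6 at 2.2]
3. pair(0, pair(pair(0, pair(0, a)), f(0, pair(f(0, f(0, a)), a))))  →  pair(0, pair(pair(0, pair(0, a)), pair(f(0, f(0, a)), a)))   [R6 at 2.2]
4. pair(0, pair(pair(0, pair(0, a)), pair(f(0, f(0, a)), a)))  →  pair(0, pair(pair(0, pair(0, a)), pair(f(0, a), a)))   [R6 at 2.2.1]
5. pair(0, pair(pair(0, pair(0, a)), pair(f(0, a), a)))  →  pair(0, pair(pair(0, pair(0, a)), pair(a, a)))   [R6 at 2.2.1]

pair(0, pair(pair(0, pair(0, a)), pair(a, a)))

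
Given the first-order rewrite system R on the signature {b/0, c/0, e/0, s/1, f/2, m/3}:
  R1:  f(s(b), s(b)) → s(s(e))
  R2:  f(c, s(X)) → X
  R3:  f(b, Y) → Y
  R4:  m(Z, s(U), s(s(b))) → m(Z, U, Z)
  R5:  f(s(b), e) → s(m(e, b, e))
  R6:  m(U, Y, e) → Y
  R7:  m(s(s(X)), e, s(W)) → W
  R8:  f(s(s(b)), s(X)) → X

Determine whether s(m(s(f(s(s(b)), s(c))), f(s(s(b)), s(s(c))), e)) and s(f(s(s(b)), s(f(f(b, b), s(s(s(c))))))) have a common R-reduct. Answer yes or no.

Reduce t₁ = s(m(s(f(s(s(b)), s(c))), f(s(s(b)), s(s(c))), e)):
1. s(m(s(f(s(s(b)), s(c))), f(s(s(b)), s(s(c))), e))  →  s(f(s(s(b)), s(s(c))))   [R6 at 1]
2. s(f(s(s(b)), s(s(c))))  →  s(s(c))   [R8 at 1]

Reduce t₂ = s(f(s(s(b)), s(f(f(b, b), s(s(s(c))))))):
1. s(f(s(s(b)), s(f(f(b, b), s(s(s(c)))))))  →  s(f(f(b, b), s(s(s(c)))))   [R8 at 1]
2. s(f(f(b, b), s(s(s(c)))))  →  s(f(b, s(s(s(c)))))   [R3 at 1.1]
3. s(f(b, s(s(s(c)))))  →  s(s(s(s(c))))   [R3 at 1]

no — NF(t₁) = s(s(c)), NF(t₂) = s(s(s(s(c))))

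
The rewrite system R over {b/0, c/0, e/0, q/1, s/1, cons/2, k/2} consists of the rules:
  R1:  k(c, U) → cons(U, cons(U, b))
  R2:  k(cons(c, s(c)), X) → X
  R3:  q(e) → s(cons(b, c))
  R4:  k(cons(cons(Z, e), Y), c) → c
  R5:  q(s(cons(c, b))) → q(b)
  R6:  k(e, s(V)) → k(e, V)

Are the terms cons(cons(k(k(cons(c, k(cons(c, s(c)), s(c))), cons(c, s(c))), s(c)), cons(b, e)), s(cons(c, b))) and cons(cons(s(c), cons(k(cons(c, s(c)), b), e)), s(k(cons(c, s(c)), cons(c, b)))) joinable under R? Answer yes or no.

Reduce t₁ = cons(cons(k(k(cons(c, k(cons(c, s(c)), s(c))), cons(c, s(c))), s(c)), cons(b, e)), s(cons(c, b))):
1. cons(cons(k(k(cons(c, k(cons(c, s(c)), s(c))), cons(c, s(c))), s(c)), cons(b, e)), s(cons(c, b)))  →  cons(cons(k(k(cons(c, s(c)), cons(c, s(c))), s(c)), cons(b, e)), s(cons(c, b)))   [R2 at 1.1.1.1.2]
2. cons(cons(k(k(cons(c, s(c)), cons(c, s(c))), s(c)), cons(b, e)), s(cons(c, b)))  →  cons(cons(k(cons(c, s(c)), s(c)), cons(b, e)), s(cons(c, b)))   [R2 at 1.1.1]
3. cons(cons(k(cons(c, s(c)), s(c)), cons(b, e)), s(cons(c, b)))  →  cons(cons(s(c), cons(b, e)), s(cons(c, b)))   [R2 at 1.1]

Reduce t₂ = cons(cons(s(c), cons(k(cons(c, s(c)), b), e)), s(k(cons(c, s(c)), cons(c, b)))):
1. cons(cons(s(c), cons(k(cons(c, s(c)), b), e)), s(k(cons(c, s(c)), cons(c, b))))  →  cons(cons(s(c), cons(b, e)), s(k(cons(c, s(c)), cons(c, b))))   [R2 at 1.2.1]
2. cons(cons(s(c), cons(b, e)), s(k(cons(c, s(c)), cons(c, b))))  →  cons(cons(s(c), cons(b, e)), s(cons(c, b)))   [R2 at 2.1]

yes — NF(t₁) = cons(cons(s(c), cons(b, e)), s(cons(c, b))), NF(t₂) = cons(cons(s(c), cons(b, e)), s(cons(c, b)))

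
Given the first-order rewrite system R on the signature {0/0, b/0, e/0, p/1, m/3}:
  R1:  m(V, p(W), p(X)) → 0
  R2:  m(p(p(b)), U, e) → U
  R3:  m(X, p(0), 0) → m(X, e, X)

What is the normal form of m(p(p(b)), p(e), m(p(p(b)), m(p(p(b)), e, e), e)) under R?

1. m(p(p(b)), p(e), m(p(p(b)), m(p(p(b)), e, e), e))  →  m(p(p(b)), p(e), m(p(p(b)), e, e))   [R2 at 3]
2. m(p(p(b)), p(e), m(p(p(b)), e, e))  →  m(p(p(b)), p(e), e)   [R2 at 3]
3. m(p(p(b)), p(e), e)  →  p(e)   [R2 at ε]

p(e)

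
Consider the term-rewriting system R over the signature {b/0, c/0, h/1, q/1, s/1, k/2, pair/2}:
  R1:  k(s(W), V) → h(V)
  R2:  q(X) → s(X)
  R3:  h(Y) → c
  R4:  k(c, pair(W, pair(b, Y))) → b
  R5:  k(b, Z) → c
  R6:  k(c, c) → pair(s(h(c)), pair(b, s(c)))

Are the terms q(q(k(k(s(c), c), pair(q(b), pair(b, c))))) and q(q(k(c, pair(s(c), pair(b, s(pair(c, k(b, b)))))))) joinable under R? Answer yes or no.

yes — NF(t₁) = s(s(b)), NF(t₂) = s(s(b))

Reduce t₁ = q(q(k(k(s(c), c), pair(q(b), pair(b, c))))):
1. q(q(k(k(s(c), c), pair(q(b), pair(b, c)))))  →  s(q(k(k(s(c), c), pair(q(b), pair(b, c)))))   [R2 at ε]
2. s(q(k(k(s(c), c), pair(q(b), pair(b, c)))))  →  s(s(k(k(s(c), c), pair(q(b), pair(b, c)))))   [R2 at 1]
3. s(s(k(k(s(c), c), pair(q(b), pair(b, c)))))  →  s(s(k(h(c), pair(q(b), pair(b, c)))))   [R1 at 1.1.1]
4. s(s(k(h(c), pair(q(b), pair(b, c)))))  →  s(s(k(c, pair(q(b), pair(b, c)))))   [R3 at 1.1.1]
5. s(s(k(c, pair(q(b), pair(b, c)))))  →  s(s(b))   [R4 at 1.1]

Reduce t₂ = q(q(k(c, pair(s(c), pair(b, s(pair(c, k(b, b)))))))):
1. q(q(k(c, pair(s(c), pair(b, s(pair(c, k(b, b))))))))  →  s(q(k(c, pair(s(c), pair(b, s(pair(c, k(b, b))))))))   [R2 at ε]
2. s(q(k(c, pair(s(c), pair(b, s(pair(c, k(b, b))))))))  →  s(s(k(c, pair(s(c), pair(b, s(pair(c, k(b, b))))))))   [R2 at 1]
3. s(s(k(c, pair(s(c), pair(b, s(pair(c, k(b, b))))))))  →  s(s(b))   [R4 at 1.1]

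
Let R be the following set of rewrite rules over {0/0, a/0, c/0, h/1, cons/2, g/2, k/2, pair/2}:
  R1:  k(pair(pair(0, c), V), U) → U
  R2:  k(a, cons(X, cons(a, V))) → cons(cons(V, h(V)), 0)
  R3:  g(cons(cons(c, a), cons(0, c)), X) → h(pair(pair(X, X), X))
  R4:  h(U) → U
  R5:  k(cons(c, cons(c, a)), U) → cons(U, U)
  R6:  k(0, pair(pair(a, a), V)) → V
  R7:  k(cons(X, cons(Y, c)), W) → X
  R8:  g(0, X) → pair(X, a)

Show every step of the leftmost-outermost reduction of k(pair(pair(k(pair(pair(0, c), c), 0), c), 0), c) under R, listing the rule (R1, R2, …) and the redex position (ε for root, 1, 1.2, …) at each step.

1. k(pair(pair(k(pair(pair(0, c), c), 0), c), 0), c)  →  k(pair(pair(0, c), 0), c)   [R1 at 1.1.1]
2. k(pair(pair(0, c), 0), c)  →  c   [R1 at ε]

c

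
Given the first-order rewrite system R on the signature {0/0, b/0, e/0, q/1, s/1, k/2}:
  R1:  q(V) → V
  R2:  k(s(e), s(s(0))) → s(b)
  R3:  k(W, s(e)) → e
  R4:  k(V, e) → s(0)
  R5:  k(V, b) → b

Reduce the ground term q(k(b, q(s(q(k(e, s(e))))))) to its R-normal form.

1. q(k(b, q(s(q(k(e, s(e)))))))  →  k(b, q(s(q(k(e, s(e))))))   [R1 at ε]
2. k(b, q(s(q(k(e, s(e))))))  →  k(b, s(q(k(e, s(e)))))   [R1 at 2]
3. k(b, s(q(k(e, s(e)))))  →  k(b, s(k(e, s(e))))   [R1 at 2.1]
4. k(b, s(k(e, s(e))))  →  k(b, s(e))   [R3 at 2.1]
5. k(b, s(e))  →  e   [R3 at ε]

e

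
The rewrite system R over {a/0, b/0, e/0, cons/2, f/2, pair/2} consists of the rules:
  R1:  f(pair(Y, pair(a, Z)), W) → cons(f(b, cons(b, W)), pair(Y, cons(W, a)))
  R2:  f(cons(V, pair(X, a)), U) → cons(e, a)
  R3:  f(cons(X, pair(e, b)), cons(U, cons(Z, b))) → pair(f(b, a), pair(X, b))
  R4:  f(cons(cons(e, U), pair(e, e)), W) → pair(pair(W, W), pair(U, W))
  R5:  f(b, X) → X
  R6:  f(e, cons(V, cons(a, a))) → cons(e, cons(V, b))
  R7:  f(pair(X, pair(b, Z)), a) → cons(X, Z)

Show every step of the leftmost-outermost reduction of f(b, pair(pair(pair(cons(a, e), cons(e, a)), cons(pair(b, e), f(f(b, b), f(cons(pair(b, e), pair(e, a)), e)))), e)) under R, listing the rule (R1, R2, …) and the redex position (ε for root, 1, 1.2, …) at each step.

pair(pair(pair(cons(a, e), cons(e, a)), cons(pair(b, e), cons(e, a))), e)

1. f(b, pair(pair(pair(cons(a, e), cons(e, a)), cons(pair(b, e), f(f(b, b), f(cons(pair(b, e), pair(e, a)), e)))), e))  →  pair(pair(pair(cons(a, e), cons(e, a)), cons(pair(b, e), f(f(b, b), f(cons(pair(b, e), pair(e, a)), e)))), e)   [R5 at ε]
2. pair(pair(pair(cons(a, e), cons(e, a)), cons(pair(b, e), f(f(b, b), f(cons(pair(b, e), pair(e, a)), e)))), e)  →  pair(pair(pair(cons(a, e), cons(e, a)), cons(pair(b, e), f(b, f(cons(pair(b, e), pair(e, a)), e)))), e)   [R5 at 1.2.2.1]
3. pair(pair(pair(cons(a, e), cons(e, a)), cons(pair(b, e), f(b, f(cons(pair(b, e), pair(e, a)), e)))), e)  →  pair(pair(pair(cons(a, e), cons(e, a)), cons(pair(b, e), f(cons(pair(b, e), pair(e, a)), e))), e)   [R5 at 1.2.2]
4. pair(pair(pair(cons(a, e), cons(e, a)), cons(pair(b, e), f(cons(pair(b, e), pair(e, a)), e))), e)  →  pair(pair(pair(cons(a, e), cons(e, a)), cons(pair(b, e), cons(e, a))), e)   [R2 at 1.2.2]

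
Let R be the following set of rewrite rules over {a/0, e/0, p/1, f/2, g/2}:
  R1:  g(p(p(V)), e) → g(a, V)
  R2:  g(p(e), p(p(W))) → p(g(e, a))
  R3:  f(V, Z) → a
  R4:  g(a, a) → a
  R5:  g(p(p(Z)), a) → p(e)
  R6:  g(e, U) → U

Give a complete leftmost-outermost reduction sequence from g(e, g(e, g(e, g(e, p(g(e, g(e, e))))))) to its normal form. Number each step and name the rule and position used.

p(e)

1. g(e, g(e, g(e, g(e, p(g(e, g(e, e)))))))  →  g(e, g(e, g(e, p(g(e, g(e, e))))))   [R6 at ε]
2. g(e, g(e, g(e, p(g(e, g(e, e))))))  →  g(e, g(e, p(g(e, g(e, e)))))   [R6 at ε]
3. g(e, g(e, p(g(e, g(e, e)))))  →  g(e, p(g(e, g(e, e))))   [R6 at ε]
4. g(e, p(g(e, g(e, e))))  →  p(g(e, g(e, e)))   [R6 at ε]
5. p(g(e, g(e, e)))  →  p(g(e, e))   [R6 at 1]
6. p(g(e, e))  →  p(e)   [R6 at 1]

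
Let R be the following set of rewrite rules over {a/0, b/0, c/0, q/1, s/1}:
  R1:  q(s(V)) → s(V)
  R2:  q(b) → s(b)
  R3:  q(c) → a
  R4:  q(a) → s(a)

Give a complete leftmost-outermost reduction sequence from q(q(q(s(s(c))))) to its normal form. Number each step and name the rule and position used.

s(s(c))

1. q(q(q(s(s(c)))))  →  q(q(s(s(c))))   [R1 at 1.1]
2. q(q(s(s(c))))  →  q(s(s(c)))   [R1 at 1]
3. q(s(s(c)))  →  s(s(c))   [R1 at ε]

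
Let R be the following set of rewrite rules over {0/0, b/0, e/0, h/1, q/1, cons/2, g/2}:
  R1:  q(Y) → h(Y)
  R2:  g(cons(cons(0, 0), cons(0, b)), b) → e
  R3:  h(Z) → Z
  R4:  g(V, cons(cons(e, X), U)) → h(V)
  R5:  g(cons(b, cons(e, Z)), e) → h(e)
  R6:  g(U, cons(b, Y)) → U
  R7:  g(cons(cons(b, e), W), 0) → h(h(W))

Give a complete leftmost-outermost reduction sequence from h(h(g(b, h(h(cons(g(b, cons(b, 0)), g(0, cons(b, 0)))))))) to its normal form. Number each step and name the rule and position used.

1. h(h(g(b, h(h(cons(g(b, cons(b, 0)), g(0, cons(b, 0))))))))  →  h(g(b, h(h(cons(g(b, cons(b, 0)), g(0, cons(b, 0)))))))   [R3 at ε]
2. h(g(b, h(h(cons(g(b, cons(b, 0)), g(0, cons(b, 0)))))))  →  g(b, h(h(cons(g(b, cons(b, 0)), g(0, cons(b, 0))))))   [R3 at ε]
3. g(b, h(h(cons(g(b, cons(b, 0)), g(0, cons(b, 0))))))  →  g(b, h(cons(g(b, cons(b, 0)), g(0, cons(b, 0)))))   [R3 at 2]
4. g(b, h(cons(g(b, cons(b, 0)), g(0, cons(b, 0)))))  →  g(b, cons(g(b, cons(b, 0)), g(0, cons(b, 0))))   [R3 at 2]
5. g(b, cons(g(b, cons(b, 0)), g(0, cons(b, 0))))  →  g(b, cons(b, g(0, cons(b, 0))))   [R6 at 2.1]
6. g(b, cons(b, g(0, cons(b, 0))))  →  b   [R6 at ε]

b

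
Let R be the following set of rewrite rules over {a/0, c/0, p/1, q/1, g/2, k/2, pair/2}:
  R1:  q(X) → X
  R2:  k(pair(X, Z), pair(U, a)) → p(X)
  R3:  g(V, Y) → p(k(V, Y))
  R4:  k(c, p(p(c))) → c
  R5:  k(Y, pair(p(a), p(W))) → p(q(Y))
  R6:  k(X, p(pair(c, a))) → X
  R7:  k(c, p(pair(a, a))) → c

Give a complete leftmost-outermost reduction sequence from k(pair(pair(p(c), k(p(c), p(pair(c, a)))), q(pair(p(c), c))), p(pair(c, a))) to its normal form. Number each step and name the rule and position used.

1. k(pair(pair(p(c), k(p(c), p(pair(c, a)))), q(pair(p(c), c))), p(pair(c, a)))  →  pair(pair(p(c), k(p(c), p(pair(c, a)))), q(pair(p(c), c)))   [R6 at ε]
2. pair(pair(p(c), k(p(c), p(pair(c, a)))), q(pair(p(c), c)))  →  pair(pair(p(c), p(c)), q(pair(p(c), c)))   [R6 at 1.2]
3. pair(pair(p(c), p(c)), q(pair(p(c), c)))  →  pair(pair(p(c), p(c)), pair(p(c), c))   [R1 at 2]

pair(pair(p(c), p(c)), pair(p(c), c))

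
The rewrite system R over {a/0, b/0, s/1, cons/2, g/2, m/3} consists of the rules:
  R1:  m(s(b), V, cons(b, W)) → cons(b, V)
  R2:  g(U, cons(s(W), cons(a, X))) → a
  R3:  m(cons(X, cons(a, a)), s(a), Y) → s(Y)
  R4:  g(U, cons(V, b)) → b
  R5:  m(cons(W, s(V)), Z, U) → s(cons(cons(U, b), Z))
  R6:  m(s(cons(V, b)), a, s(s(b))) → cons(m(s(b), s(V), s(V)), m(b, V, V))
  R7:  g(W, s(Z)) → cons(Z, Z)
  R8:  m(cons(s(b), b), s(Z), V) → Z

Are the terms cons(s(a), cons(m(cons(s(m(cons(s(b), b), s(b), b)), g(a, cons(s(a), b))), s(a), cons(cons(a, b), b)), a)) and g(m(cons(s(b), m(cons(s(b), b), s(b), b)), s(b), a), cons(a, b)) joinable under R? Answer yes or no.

no — NF(t₁) = cons(s(a), cons(a, a)), NF(t₂) = b

Reduce t₁ = cons(s(a), cons(m(cons(s(m(cons(s(b), b), s(b), b)), g(a, cons(s(a), b))), s(a), cons(cons(a, b), b)), a)):
1. cons(s(a), cons(m(cons(s(m(cons(s(b), b), s(b), b)), g(a, cons(s(a), b))), s(a), cons(cons(a, b), b)), a))  →  cons(s(a), cons(m(cons(s(b), g(a, cons(s(a), b))), s(a), cons(cons(a, b), b)), a))   [R8 at 2.1.1.1.1]
2. cons(s(a), cons(m(cons(s(b), g(a, cons(s(a), b))), s(a), cons(cons(a, b), b)), a))  →  cons(s(a), cons(m(cons(s(b), b), s(a), cons(cons(a, b), b)), a))   [R4 at 2.1.1.2]
3. cons(s(a), cons(m(cons(s(b), b), s(a), cons(cons(a, b), b)), a))  →  cons(s(a), cons(a, a))   [R8 at 2.1]

Reduce t₂ = g(m(cons(s(b), m(cons(s(b), b), s(b), b)), s(b), a), cons(a, b)):
1. g(m(cons(s(b), m(cons(s(b), b), s(b), b)), s(b), a), cons(a, b))  →  b   [R4 at ε]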